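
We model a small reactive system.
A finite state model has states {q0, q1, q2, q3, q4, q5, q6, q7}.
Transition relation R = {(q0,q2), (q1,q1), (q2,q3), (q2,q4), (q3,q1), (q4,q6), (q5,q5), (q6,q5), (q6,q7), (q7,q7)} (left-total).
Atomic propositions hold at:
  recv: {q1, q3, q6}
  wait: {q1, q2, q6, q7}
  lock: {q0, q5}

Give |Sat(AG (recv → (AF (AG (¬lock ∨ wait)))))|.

Sat(¬lock) = {q1, q2, q3, q4, q6, q7}
Sat(¬lock ∨ wait) = {q1, q2, q3, q4, q6, q7}
AG (¬lock ∨ wait): greatest fixpoint, start Z0 = {q1, q2, q3, q4, q6, q7}, keep only states in Sat with every successor in Z. Z1 = {q1, q2, q3, q4, q7}; Z2 = {q1, q2, q3, q7}; Z3 = {q1, q3, q7}; fixed.
Sat(AG (¬lock ∨ wait)) = {q1, q3, q7}
AF (AG (¬lock ∨ wait)): least fixpoint, start Z0 = {q1, q3, q7}, add states with every successor in Z. Already a fixed point.
Sat(AF (AG (¬lock ∨ wait))) = {q1, q3, q7}
Sat(recv → (AF (AG (¬lock ∨ wait)))) = {q0, q1, q2, q3, q4, q5, q7}
AG (recv → (AF (AG (¬lock ∨ wait)))): greatest fixpoint, start Z0 = {q0, q1, q2, q3, q4, q5, q7}, keep only states in Sat with every successor in Z. Z1 = {q0, q1, q2, q3, q5, q7}; Z2 = {q0, q1, q3, q5, q7}; Z3 = {q1, q3, q5, q7}; fixed.
Sat(AG (recv → (AF (AG (¬lock ∨ wait))))) = {q1, q3, q5, q7}
|Sat(AG (recv → (AF (AG (¬lock ∨ wait)))))| = |{q1, q3, q5, q7}| = 4.

4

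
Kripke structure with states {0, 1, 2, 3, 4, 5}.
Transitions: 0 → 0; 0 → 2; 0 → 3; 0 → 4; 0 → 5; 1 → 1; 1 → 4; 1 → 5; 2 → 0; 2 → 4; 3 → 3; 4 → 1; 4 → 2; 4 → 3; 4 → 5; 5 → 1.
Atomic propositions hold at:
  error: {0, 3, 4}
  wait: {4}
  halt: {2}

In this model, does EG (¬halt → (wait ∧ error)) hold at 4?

Yes

Sat(¬halt) = {0, 1, 3, 4, 5}
Sat(wait ∧ error) = {4}
Sat(¬halt → (wait ∧ error)) = {2, 4}
EG (¬halt → (wait ∧ error)): greatest fixpoint, start Z0 = {2, 4}, keep only states in Sat with some successor in Z. Already a fixed point.
Sat(EG (¬halt → (wait ∧ error))) = {2, 4}
4 ∈ Sat(EG (¬halt → (wait ∧ error))) = {2, 4}, so the formula holds at 4.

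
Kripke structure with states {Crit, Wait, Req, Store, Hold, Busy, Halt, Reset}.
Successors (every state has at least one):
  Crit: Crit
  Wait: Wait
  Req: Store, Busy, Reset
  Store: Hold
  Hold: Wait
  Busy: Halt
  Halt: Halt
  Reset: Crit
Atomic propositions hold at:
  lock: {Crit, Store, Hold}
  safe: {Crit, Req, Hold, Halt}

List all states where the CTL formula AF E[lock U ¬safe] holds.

{Wait, Req, Store, Hold, Busy, Reset}

Sat(¬safe) = {Wait, Store, Busy, Reset}
E[lock U ¬safe]: least fixpoint, start Z0 = Sat(¬safe) = {Wait, Store, Busy, Reset}, add states in Sat(lock) with some successor in Z. Z1 = {Wait, Store, Hold, Busy, Reset}; fixed.
Sat(E[lock U ¬safe]) = {Wait, Store, Hold, Busy, Reset}
AF E[lock U ¬safe]: least fixpoint, start Z0 = {Wait, Store, Hold, Busy, Reset}, add states with every successor in Z. Z1 = {Wait, Req, Store, Hold, Busy, Reset}; fixed.
Sat(AF E[lock U ¬safe]) = {Wait, Req, Store, Hold, Busy, Reset}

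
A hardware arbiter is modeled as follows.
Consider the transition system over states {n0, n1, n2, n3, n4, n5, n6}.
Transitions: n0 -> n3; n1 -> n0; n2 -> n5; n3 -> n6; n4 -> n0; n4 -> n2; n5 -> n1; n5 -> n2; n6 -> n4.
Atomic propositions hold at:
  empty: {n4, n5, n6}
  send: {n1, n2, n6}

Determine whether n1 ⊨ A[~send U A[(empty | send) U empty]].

Sat(~send) = {n0, n3, n4, n5}
Sat(empty | send) = {n1, n2, n4, n5, n6}
A[(empty | send) U empty]: least fixpoint, start Z0 = Sat(empty) = {n4, n5, n6}, add states in Sat(empty | send) with every successor in Z. Z1 = {n2, n4, n5, n6}; fixed.
Sat(A[(empty | send) U empty]) = {n2, n4, n5, n6}
A[~send U A[(empty | send) U empty]]: least fixpoint, start Z0 = Sat(A[(empty | send) U empty]) = {n2, n4, n5, n6}, add states in Sat(~send) with every successor in Z. Z1 = {n2, n3, n4, n5, n6}; Z2 = {n0, n2, n3, n4, n5, n6}; fixed.
Sat(A[~send U A[(empty | send) U empty]]) = {n0, n2, n3, n4, n5, n6}
n1 ∉ Sat(A[~send U A[(empty | send) U empty]]) = {n0, n2, n3, n4, n5, n6}, so the formula does not hold at n1.

No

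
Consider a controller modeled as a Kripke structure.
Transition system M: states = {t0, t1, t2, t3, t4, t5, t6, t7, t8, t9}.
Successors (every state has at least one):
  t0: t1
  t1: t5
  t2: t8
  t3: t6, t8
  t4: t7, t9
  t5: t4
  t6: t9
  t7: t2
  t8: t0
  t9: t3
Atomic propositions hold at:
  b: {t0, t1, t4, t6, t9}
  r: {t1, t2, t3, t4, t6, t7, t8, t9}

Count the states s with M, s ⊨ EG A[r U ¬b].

6

Sat(¬b) = {t2, t3, t5, t7, t8}
A[r U ¬b]: least fixpoint, start Z0 = Sat(¬b) = {t2, t3, t5, t7, t8}, add states in Sat(r) with every successor in Z. Z1 = {t1, t2, t3, t5, t7, t8, t9}; Z2 = {t1, t2, t3, t4, t5, t6, t7, t8, t9}; fixed.
Sat(A[r U ¬b]) = {t1, t2, t3, t4, t5, t6, t7, t8, t9}
EG A[r U ¬b]: greatest fixpoint, start Z0 = {t1, t2, t3, t4, t5, t6, t7, t8, t9}, keep only states in Sat with some successor in Z. Z1 = {t1, t2, t3, t4, t5, t6, t7, t9}; Z2 = {t1, t3, t4, t5, t6, t7, t9}; Z3 = {t1, t3, t4, t5, t6, t9}; fixed.
Sat(EG A[r U ¬b]) = {t1, t3, t4, t5, t6, t9}
|Sat(EG A[r U ¬b])| = |{t1, t3, t4, t5, t6, t9}| = 6.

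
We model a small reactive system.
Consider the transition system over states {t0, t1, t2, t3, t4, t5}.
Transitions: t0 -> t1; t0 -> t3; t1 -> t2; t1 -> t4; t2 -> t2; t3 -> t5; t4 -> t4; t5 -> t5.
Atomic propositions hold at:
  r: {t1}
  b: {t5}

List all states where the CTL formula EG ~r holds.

Sat(~r) = {t0, t2, t3, t4, t5}
EG ~r: greatest fixpoint, start Z0 = {t0, t2, t3, t4, t5}, keep only states in Sat with some successor in Z. Already a fixed point.
Sat(EG ~r) = {t0, t2, t3, t4, t5}

{t0, t2, t3, t4, t5}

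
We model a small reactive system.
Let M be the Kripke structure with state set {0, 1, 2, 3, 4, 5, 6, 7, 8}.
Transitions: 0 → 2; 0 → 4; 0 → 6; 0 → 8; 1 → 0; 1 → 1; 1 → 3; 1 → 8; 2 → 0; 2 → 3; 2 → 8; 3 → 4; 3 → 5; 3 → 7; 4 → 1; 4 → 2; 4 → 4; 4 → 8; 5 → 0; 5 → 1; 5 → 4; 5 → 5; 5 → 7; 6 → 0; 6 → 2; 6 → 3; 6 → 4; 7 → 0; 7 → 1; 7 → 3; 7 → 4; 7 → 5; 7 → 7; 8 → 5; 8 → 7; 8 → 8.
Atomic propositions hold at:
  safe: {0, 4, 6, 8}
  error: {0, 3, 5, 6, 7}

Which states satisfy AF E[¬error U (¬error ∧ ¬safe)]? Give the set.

{1, 2, 4}

Sat(¬error) = {1, 2, 4, 8}
Sat(¬safe) = {1, 2, 3, 5, 7}
Sat(¬error ∧ ¬safe) = {1, 2}
E[¬error U (¬error ∧ ¬safe)]: least fixpoint, start Z0 = Sat((¬error ∧ ¬safe)) = {1, 2}, add states in Sat(¬error) with some successor in Z. Z1 = {1, 2, 4}; fixed.
Sat(E[¬error U (¬error ∧ ¬safe)]) = {1, 2, 4}
AF E[¬error U (¬error ∧ ¬safe)]: least fixpoint, start Z0 = {1, 2, 4}, add states with every successor in Z. Already a fixed point.
Sat(AF E[¬error U (¬error ∧ ¬safe)]) = {1, 2, 4}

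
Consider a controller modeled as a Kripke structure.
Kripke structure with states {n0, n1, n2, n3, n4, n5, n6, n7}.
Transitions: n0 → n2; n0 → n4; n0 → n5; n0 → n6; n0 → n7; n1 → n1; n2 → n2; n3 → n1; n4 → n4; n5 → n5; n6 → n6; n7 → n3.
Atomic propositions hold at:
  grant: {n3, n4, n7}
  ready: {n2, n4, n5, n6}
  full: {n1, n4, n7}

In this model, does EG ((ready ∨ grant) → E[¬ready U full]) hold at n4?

Sat(ready ∨ grant) = {n2, n3, n4, n5, n6, n7}
Sat(¬ready) = {n0, n1, n3, n7}
E[¬ready U full]: least fixpoint, start Z0 = Sat(full) = {n1, n4, n7}, add states in Sat(¬ready) with some successor in Z. Z1 = {n0, n1, n3, n4, n7}; fixed.
Sat(E[¬ready U full]) = {n0, n1, n3, n4, n7}
Sat((ready ∨ grant) → E[¬ready U full]) = {n0, n1, n3, n4, n7}
EG ((ready ∨ grant) → E[¬ready U full]): greatest fixpoint, start Z0 = {n0, n1, n3, n4, n7}, keep only states in Sat with some successor in Z. Already a fixed point.
Sat(EG ((ready ∨ grant) → E[¬ready U full])) = {n0, n1, n3, n4, n7}
n4 ∈ Sat(EG ((ready ∨ grant) → E[¬ready U full])) = {n0, n1, n3, n4, n7}, so the formula holds at n4.

Yes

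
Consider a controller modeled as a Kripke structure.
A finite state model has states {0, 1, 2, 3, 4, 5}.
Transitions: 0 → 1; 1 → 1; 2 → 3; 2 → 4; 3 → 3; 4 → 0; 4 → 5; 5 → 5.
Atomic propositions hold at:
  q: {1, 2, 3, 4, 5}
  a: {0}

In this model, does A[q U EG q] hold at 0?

No

EG q: greatest fixpoint, start Z0 = {1, 2, 3, 4, 5}, keep only states in Sat with some successor in Z. Already a fixed point.
Sat(EG q) = {1, 2, 3, 4, 5}
A[q U EG q]: least fixpoint, start Z0 = Sat(EG q) = {1, 2, 3, 4, 5}, add states in Sat(q) with every successor in Z. Already a fixed point.
Sat(A[q U EG q]) = {1, 2, 3, 4, 5}
0 ∉ Sat(A[q U EG q]) = {1, 2, 3, 4, 5}, so the formula does not hold at 0.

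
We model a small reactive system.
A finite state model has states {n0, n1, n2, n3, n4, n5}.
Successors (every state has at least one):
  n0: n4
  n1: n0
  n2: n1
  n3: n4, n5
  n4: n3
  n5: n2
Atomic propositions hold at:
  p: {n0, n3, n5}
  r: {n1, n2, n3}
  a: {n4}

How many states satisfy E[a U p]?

4

E[a U p]: least fixpoint, start Z0 = Sat(p) = {n0, n3, n5}, add states in Sat(a) with some successor in Z. Z1 = {n0, n3, n4, n5}; fixed.
Sat(E[a U p]) = {n0, n3, n4, n5}
|Sat(E[a U p])| = |{n0, n3, n4, n5}| = 4.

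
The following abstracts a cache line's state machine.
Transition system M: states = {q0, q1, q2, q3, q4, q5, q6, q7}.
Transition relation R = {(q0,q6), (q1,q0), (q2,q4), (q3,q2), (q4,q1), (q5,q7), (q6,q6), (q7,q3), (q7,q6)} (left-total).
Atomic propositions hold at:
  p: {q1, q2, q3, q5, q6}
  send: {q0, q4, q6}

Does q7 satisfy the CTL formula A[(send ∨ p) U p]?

No

Sat(send ∨ p) = {q0, q1, q2, q3, q4, q5, q6}
A[(send ∨ p) U p]: least fixpoint, start Z0 = Sat(p) = {q1, q2, q3, q5, q6}, add states in Sat(send ∨ p) with every successor in Z. Z1 = {q0, q1, q2, q3, q4, q5, q6}; fixed.
Sat(A[(send ∨ p) U p]) = {q0, q1, q2, q3, q4, q5, q6}
q7 ∉ Sat(A[(send ∨ p) U p]) = {q0, q1, q2, q3, q4, q5, q6}, so the formula does not hold at q7.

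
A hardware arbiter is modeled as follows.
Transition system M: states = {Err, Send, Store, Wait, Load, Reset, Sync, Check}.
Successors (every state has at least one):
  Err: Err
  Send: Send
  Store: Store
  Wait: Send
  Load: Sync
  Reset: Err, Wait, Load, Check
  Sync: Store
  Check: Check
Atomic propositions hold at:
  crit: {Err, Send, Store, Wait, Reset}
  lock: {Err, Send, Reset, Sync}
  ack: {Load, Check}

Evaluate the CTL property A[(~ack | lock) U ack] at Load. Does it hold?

Yes

Sat(~ack) = {Err, Send, Store, Wait, Reset, Sync}
Sat(~ack | lock) = {Err, Send, Store, Wait, Reset, Sync}
A[(~ack | lock) U ack]: least fixpoint, start Z0 = Sat(ack) = {Load, Check}, add states in Sat(~ack | lock) with every successor in Z. Already a fixed point.
Sat(A[(~ack | lock) U ack]) = {Load, Check}
Load ∈ Sat(A[(~ack | lock) U ack]) = {Load, Check}, so the formula holds at Load.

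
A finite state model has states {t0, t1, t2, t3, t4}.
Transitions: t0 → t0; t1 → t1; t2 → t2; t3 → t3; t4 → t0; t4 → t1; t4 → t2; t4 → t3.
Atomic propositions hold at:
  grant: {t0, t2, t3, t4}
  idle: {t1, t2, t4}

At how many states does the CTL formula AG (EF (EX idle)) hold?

Sat(EX idle) = {s : some successor in {t1, t2, t4}} = {t1, t2, t4}
EF (EX idle): least fixpoint, start Z0 = {t1, t2, t4}, add states with some successor in Z. Already a fixed point.
Sat(EF (EX idle)) = {t1, t2, t4}
AG (EF (EX idle)): greatest fixpoint, start Z0 = {t1, t2, t4}, keep only states in Sat with every successor in Z. Z1 = {t1, t2}; fixed.
Sat(AG (EF (EX idle))) = {t1, t2}
|Sat(AG (EF (EX idle)))| = |{t1, t2}| = 2.

2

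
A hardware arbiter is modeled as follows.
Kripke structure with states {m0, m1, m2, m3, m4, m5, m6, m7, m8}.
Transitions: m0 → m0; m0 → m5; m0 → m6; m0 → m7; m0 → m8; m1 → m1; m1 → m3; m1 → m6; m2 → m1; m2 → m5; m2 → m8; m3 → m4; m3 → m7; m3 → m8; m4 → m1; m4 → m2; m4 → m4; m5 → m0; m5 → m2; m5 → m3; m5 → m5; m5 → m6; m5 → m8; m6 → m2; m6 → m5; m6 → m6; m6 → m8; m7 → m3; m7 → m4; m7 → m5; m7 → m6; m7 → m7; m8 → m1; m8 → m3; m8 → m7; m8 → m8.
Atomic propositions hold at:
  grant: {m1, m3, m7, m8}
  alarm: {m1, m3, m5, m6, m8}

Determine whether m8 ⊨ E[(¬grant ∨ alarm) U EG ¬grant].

Yes

Sat(¬grant) = {m0, m2, m4, m5, m6}
Sat(¬grant ∨ alarm) = {m0, m1, m2, m3, m4, m5, m6, m8}
EG ¬grant: greatest fixpoint, start Z0 = {m0, m2, m4, m5, m6}, keep only states in Sat with some successor in Z. Already a fixed point.
Sat(EG ¬grant) = {m0, m2, m4, m5, m6}
E[(¬grant ∨ alarm) U EG ¬grant]: least fixpoint, start Z0 = Sat(EG ¬grant) = {m0, m2, m4, m5, m6}, add states in Sat(¬grant ∨ alarm) with some successor in Z. Z1 = {m0, m1, m2, m3, m4, m5, m6}; Z2 = {m0, m1, m2, m3, m4, m5, m6, m8}; fixed.
Sat(E[(¬grant ∨ alarm) U EG ¬grant]) = {m0, m1, m2, m3, m4, m5, m6, m8}
m8 ∈ Sat(E[(¬grant ∨ alarm) U EG ¬grant]) = {m0, m1, m2, m3, m4, m5, m6, m8}, so the formula holds at m8.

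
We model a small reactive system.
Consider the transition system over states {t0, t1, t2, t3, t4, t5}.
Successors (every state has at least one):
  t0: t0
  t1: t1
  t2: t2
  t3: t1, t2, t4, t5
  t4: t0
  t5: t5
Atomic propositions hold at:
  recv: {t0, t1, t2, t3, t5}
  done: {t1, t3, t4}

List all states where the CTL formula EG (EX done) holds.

Sat(EX done) = {s : some successor in {t1, t3, t4}} = {t1, t3}
EG (EX done): greatest fixpoint, start Z0 = {t1, t3}, keep only states in Sat with some successor in Z. Already a fixed point.
Sat(EG (EX done)) = {t1, t3}

{t1, t3}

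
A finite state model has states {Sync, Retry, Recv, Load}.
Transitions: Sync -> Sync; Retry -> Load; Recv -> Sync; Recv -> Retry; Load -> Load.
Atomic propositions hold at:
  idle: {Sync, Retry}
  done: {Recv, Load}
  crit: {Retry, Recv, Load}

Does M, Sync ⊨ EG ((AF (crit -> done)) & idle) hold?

Sat(crit -> done) = {Sync, Recv, Load}
AF (crit -> done): least fixpoint, start Z0 = {Sync, Recv, Load}, add states with every successor in Z. Z1 = {Sync, Retry, Recv, Load}; fixed.
Sat(AF (crit -> done)) = {Sync, Retry, Recv, Load}
Sat((AF (crit -> done)) & idle) = {Sync, Retry}
EG ((AF (crit -> done)) & idle): greatest fixpoint, start Z0 = {Sync, Retry}, keep only states in Sat with some successor in Z. Z1 = {Sync}; fixed.
Sat(EG ((AF (crit -> done)) & idle)) = {Sync}
Sync ∈ Sat(EG ((AF (crit -> done)) & idle)) = {Sync}, so the formula holds at Sync.

Yes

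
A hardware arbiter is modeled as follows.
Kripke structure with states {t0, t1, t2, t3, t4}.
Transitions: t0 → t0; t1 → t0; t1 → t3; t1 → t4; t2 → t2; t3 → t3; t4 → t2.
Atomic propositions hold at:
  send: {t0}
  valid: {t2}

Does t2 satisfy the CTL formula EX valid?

Sat(EX valid) = {s : some successor in {t2}} = {t2, t4}
t2 ∈ Sat(EX valid) = {t2, t4}, so the formula holds at t2.

Yes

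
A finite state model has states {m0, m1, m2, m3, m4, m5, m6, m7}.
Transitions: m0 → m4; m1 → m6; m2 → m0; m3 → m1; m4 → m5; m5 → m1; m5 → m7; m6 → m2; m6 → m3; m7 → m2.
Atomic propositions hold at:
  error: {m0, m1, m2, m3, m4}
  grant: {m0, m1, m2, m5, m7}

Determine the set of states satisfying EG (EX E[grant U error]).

{m0, m2, m4, m5, m6, m7}

E[grant U error]: least fixpoint, start Z0 = Sat(error) = {m0, m1, m2, m3, m4}, add states in Sat(grant) with some successor in Z. Z1 = {m0, m1, m2, m3, m4, m5, m7}; fixed.
Sat(E[grant U error]) = {m0, m1, m2, m3, m4, m5, m7}
Sat(EX E[grant U error]) = {s : some successor in {m0, m1, m2, m3, m4, m5, m7}} = {m0, m2, m3, m4, m5, m6, m7}
EG (EX E[grant U error]): greatest fixpoint, start Z0 = {m0, m2, m3, m4, m5, m6, m7}, keep only states in Sat with some successor in Z. Z1 = {m0, m2, m4, m5, m6, m7}; fixed.
Sat(EG (EX E[grant U error])) = {m0, m2, m4, m5, m6, m7}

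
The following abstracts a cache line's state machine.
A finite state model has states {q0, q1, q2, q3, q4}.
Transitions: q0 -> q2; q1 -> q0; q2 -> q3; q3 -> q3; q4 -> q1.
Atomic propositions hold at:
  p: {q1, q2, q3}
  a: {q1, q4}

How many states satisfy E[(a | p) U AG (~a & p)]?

Sat(a | p) = {q1, q2, q3, q4}
Sat(~a) = {q0, q2, q3}
Sat(~a & p) = {q2, q3}
AG (~a & p): greatest fixpoint, start Z0 = {q2, q3}, keep only states in Sat with every successor in Z. Already a fixed point.
Sat(AG (~a & p)) = {q2, q3}
E[(a | p) U AG (~a & p)]: least fixpoint, start Z0 = Sat(AG (~a & p)) = {q2, q3}, add states in Sat(a | p) with some successor in Z. Already a fixed point.
Sat(E[(a | p) U AG (~a & p)]) = {q2, q3}
|Sat(E[(a | p) U AG (~a & p)])| = |{q2, q3}| = 2.

2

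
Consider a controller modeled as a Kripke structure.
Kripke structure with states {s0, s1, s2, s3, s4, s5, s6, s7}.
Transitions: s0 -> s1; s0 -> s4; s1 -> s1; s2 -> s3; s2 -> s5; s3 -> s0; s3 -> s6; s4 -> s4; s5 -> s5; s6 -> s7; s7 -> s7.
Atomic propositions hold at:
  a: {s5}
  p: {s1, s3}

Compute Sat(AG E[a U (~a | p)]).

Sat(~a) = {s0, s1, s2, s3, s4, s6, s7}
Sat(~a | p) = {s0, s1, s2, s3, s4, s6, s7}
E[a U (~a | p)]: least fixpoint, start Z0 = Sat((~a | p)) = {s0, s1, s2, s3, s4, s6, s7}, add states in Sat(a) with some successor in Z. Already a fixed point.
Sat(E[a U (~a | p)]) = {s0, s1, s2, s3, s4, s6, s7}
AG E[a U (~a | p)]: greatest fixpoint, start Z0 = {s0, s1, s2, s3, s4, s6, s7}, keep only states in Sat with every successor in Z. Z1 = {s0, s1, s3, s4, s6, s7}; fixed.
Sat(AG E[a U (~a | p)]) = {s0, s1, s3, s4, s6, s7}

{s0, s1, s3, s4, s6, s7}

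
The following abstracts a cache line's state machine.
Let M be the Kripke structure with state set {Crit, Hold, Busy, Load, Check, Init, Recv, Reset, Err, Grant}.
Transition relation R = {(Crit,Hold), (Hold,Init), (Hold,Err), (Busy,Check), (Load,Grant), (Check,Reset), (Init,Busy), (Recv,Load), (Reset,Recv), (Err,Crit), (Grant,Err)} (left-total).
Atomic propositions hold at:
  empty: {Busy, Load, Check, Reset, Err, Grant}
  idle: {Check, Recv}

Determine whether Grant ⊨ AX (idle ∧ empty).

Sat(idle ∧ empty) = {Check}
Sat(AX (idle ∧ empty)) = {s : every successor in {Check}} = {Busy}
Grant ∉ Sat(AX (idle ∧ empty)) = {Busy}, so the formula does not hold at Grant.

No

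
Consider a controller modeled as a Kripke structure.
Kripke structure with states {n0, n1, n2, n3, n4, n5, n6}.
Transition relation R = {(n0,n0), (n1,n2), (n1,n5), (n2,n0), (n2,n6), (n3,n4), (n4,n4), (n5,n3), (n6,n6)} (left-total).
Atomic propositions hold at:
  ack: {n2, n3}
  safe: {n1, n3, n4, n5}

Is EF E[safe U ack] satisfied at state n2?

E[safe U ack]: least fixpoint, start Z0 = Sat(ack) = {n2, n3}, add states in Sat(safe) with some successor in Z. Z1 = {n1, n2, n3, n5}; fixed.
Sat(E[safe U ack]) = {n1, n2, n3, n5}
EF E[safe U ack]: least fixpoint, start Z0 = {n1, n2, n3, n5}, add states with some successor in Z. Already a fixed point.
Sat(EF E[safe U ack]) = {n1, n2, n3, n5}
n2 ∈ Sat(EF E[safe U ack]) = {n1, n2, n3, n5}, so the formula holds at n2.

Yes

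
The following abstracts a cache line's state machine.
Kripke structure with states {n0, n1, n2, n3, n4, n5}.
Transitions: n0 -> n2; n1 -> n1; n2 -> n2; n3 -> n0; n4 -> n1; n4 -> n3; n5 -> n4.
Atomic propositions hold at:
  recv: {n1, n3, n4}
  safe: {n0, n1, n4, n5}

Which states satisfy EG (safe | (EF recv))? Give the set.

EF recv: least fixpoint, start Z0 = {n1, n3, n4}, add states with some successor in Z. Z1 = {n1, n3, n4, n5}; fixed.
Sat(EF recv) = {n1, n3, n4, n5}
Sat(safe | (EF recv)) = {n0, n1, n3, n4, n5}
EG (safe | (EF recv)): greatest fixpoint, start Z0 = {n0, n1, n3, n4, n5}, keep only states in Sat with some successor in Z. Z1 = {n1, n3, n4, n5}; Z2 = {n1, n4, n5}; fixed.
Sat(EG (safe | (EF recv))) = {n1, n4, n5}

{n1, n4, n5}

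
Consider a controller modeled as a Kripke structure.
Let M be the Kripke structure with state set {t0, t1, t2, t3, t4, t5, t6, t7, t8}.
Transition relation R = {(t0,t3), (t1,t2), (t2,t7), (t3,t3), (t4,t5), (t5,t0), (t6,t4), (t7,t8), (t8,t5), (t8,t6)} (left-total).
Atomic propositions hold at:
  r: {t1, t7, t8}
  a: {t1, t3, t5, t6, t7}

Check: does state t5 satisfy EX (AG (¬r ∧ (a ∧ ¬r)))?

No

Sat(¬r) = {t0, t2, t3, t4, t5, t6}
Sat(a ∧ ¬r) = {t3, t5, t6}
Sat(¬r ∧ (a ∧ ¬r)) = {t3, t5, t6}
AG (¬r ∧ (a ∧ ¬r)): greatest fixpoint, start Z0 = {t3, t5, t6}, keep only states in Sat with every successor in Z. Z1 = {t3}; fixed.
Sat(AG (¬r ∧ (a ∧ ¬r))) = {t3}
Sat(EX (AG (¬r ∧ (a ∧ ¬r)))) = {s : some successor in {t3}} = {t0, t3}
t5 ∉ Sat(EX (AG (¬r ∧ (a ∧ ¬r)))) = {t0, t3}, so the formula does not hold at t5.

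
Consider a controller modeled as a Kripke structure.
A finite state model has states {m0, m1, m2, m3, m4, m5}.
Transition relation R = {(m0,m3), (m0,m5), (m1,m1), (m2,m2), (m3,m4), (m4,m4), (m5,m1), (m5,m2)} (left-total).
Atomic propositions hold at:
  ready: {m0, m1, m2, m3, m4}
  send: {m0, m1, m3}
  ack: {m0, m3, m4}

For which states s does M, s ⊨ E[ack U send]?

{m0, m1, m3}

E[ack U send]: least fixpoint, start Z0 = Sat(send) = {m0, m1, m3}, add states in Sat(ack) with some successor in Z. Already a fixed point.
Sat(E[ack U send]) = {m0, m1, m3}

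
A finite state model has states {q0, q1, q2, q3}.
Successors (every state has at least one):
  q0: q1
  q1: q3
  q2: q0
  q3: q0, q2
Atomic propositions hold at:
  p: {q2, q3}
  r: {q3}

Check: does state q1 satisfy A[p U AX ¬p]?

Sat(¬p) = {q0, q1}
Sat(AX ¬p) = {s : every successor in {q0, q1}} = {q0, q2}
A[p U AX ¬p]: least fixpoint, start Z0 = Sat(AX ¬p) = {q0, q2}, add states in Sat(p) with every successor in Z. Z1 = {q0, q2, q3}; fixed.
Sat(A[p U AX ¬p]) = {q0, q2, q3}
q1 ∉ Sat(A[p U AX ¬p]) = {q0, q2, q3}, so the formula does not hold at q1.

No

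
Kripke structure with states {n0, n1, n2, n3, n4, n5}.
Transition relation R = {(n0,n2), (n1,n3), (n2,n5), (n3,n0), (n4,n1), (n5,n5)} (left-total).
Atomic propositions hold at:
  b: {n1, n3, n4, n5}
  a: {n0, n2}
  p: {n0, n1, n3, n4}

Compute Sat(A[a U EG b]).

{n0, n2, n5}

EG b: greatest fixpoint, start Z0 = {n1, n3, n4, n5}, keep only states in Sat with some successor in Z. Z1 = {n1, n4, n5}; Z2 = {n4, n5}; Z3 = {n5}; fixed.
Sat(EG b) = {n5}
A[a U EG b]: least fixpoint, start Z0 = Sat(EG b) = {n5}, add states in Sat(a) with every successor in Z. Z1 = {n2, n5}; Z2 = {n0, n2, n5}; fixed.
Sat(A[a U EG b]) = {n0, n2, n5}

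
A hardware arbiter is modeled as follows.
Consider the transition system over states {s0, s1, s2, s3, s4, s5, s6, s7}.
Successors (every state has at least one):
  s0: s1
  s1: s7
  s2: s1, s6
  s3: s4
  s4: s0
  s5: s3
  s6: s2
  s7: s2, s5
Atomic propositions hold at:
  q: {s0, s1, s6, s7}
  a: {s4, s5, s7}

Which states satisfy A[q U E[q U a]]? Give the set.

E[q U a]: least fixpoint, start Z0 = Sat(a) = {s4, s5, s7}, add states in Sat(q) with some successor in Z. Z1 = {s1, s4, s5, s7}; Z2 = {s0, s1, s4, s5, s7}; fixed.
Sat(E[q U a]) = {s0, s1, s4, s5, s7}
A[q U E[q U a]]: least fixpoint, start Z0 = Sat(E[q U a]) = {s0, s1, s4, s5, s7}, add states in Sat(q) with every successor in Z. Already a fixed point.
Sat(A[q U E[q U a]]) = {s0, s1, s4, s5, s7}

{s0, s1, s4, s5, s7}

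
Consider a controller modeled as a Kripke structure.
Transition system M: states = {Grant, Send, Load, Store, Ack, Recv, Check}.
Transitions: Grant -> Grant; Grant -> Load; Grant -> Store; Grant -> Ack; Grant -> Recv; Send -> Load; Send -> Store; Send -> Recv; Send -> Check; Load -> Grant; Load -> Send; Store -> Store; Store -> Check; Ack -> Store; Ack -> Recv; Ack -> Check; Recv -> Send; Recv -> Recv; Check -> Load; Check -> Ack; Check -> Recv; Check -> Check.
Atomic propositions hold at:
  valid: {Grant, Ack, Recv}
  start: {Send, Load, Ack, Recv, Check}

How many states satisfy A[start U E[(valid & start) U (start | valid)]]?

Sat(valid & start) = {Ack, Recv}
Sat(start | valid) = {Grant, Send, Load, Ack, Recv, Check}
E[(valid & start) U (start | valid)]: least fixpoint, start Z0 = Sat((start | valid)) = {Grant, Send, Load, Ack, Recv, Check}, add states in Sat(valid & start) with some successor in Z. Already a fixed point.
Sat(E[(valid & start) U (start | valid)]) = {Grant, Send, Load, Ack, Recv, Check}
A[start U E[(valid & start) U (start | valid)]]: least fixpoint, start Z0 = Sat(E[(valid & start) U (start | valid)]) = {Grant, Send, Load, Ack, Recv, Check}, add states in Sat(start) with every successor in Z. Already a fixed point.
Sat(A[start U E[(valid & start) U (start | valid)]]) = {Grant, Send, Load, Ack, Recv, Check}
|Sat(A[start U E[(valid & start) U (start | valid)]])| = |{Grant, Send, Load, Ack, Recv, Check}| = 6.

6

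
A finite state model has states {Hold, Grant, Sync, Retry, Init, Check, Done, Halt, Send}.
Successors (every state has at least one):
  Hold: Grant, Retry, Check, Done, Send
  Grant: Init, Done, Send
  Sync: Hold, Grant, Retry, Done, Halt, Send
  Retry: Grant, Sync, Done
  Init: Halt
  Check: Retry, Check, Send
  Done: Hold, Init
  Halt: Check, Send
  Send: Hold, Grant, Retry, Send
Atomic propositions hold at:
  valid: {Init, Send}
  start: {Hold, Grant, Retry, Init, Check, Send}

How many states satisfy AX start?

Sat(AX start) = {s : every successor in {Hold, Grant, Retry, Init, Check, Send}} = {Check, Done, Halt, Send}
|Sat(AX start)| = |{Check, Done, Halt, Send}| = 4.

4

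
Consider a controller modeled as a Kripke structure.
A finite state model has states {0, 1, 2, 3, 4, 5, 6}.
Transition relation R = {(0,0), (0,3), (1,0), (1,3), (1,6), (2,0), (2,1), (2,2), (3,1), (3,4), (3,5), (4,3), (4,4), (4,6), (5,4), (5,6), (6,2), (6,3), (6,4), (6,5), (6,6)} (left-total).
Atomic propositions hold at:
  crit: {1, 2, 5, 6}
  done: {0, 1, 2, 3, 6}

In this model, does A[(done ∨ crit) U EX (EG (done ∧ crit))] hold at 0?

No

Sat(done ∨ crit) = {0, 1, 2, 3, 5, 6}
Sat(done ∧ crit) = {1, 2, 6}
EG (done ∧ crit): greatest fixpoint, start Z0 = {1, 2, 6}, keep only states in Sat with some successor in Z. Already a fixed point.
Sat(EG (done ∧ crit)) = {1, 2, 6}
Sat(EX (EG (done ∧ crit))) = {s : some successor in {1, 2, 6}} = {1, 2, 3, 4, 5, 6}
A[(done ∨ crit) U EX (EG (done ∧ crit))]: least fixpoint, start Z0 = Sat(EX (EG (done ∧ crit))) = {1, 2, 3, 4, 5, 6}, add states in Sat(done ∨ crit) with every successor in Z. Already a fixed point.
Sat(A[(done ∨ crit) U EX (EG (done ∧ crit))]) = {1, 2, 3, 4, 5, 6}
0 ∉ Sat(A[(done ∨ crit) U EX (EG (done ∧ crit))]) = {1, 2, 3, 4, 5, 6}, so the formula does not hold at 0.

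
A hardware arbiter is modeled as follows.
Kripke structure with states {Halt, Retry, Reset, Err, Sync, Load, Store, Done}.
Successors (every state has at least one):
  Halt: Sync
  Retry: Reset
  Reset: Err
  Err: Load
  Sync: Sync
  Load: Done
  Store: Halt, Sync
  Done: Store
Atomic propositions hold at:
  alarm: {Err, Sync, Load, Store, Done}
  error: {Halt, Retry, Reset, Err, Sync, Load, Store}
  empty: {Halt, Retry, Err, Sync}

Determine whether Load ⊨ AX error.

Sat(AX error) = {s : every successor in {Halt, Retry, Reset, Err, Sync, Load, Store}} = {Halt, Retry, Reset, Err, Sync, Store, Done}
Load ∉ Sat(AX error) = {Halt, Retry, Reset, Err, Sync, Store, Done}, so the formula does not hold at Load.

No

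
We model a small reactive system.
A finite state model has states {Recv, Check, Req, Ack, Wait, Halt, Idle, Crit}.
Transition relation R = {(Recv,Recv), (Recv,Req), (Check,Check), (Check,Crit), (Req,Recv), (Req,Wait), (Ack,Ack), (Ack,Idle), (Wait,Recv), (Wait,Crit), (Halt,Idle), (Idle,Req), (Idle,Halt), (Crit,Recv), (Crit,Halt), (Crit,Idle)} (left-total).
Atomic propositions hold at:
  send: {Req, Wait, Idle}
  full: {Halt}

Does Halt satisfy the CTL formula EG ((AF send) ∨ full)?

Yes

AF send: least fixpoint, start Z0 = {Req, Wait, Idle}, add states with every successor in Z. Z1 = {Req, Wait, Halt, Idle}; fixed.
Sat(AF send) = {Req, Wait, Halt, Idle}
Sat((AF send) ∨ full) = {Req, Wait, Halt, Idle}
EG ((AF send) ∨ full): greatest fixpoint, start Z0 = {Req, Wait, Halt, Idle}, keep only states in Sat with some successor in Z. Z1 = {Req, Halt, Idle}; Z2 = {Halt, Idle}; fixed.
Sat(EG ((AF send) ∨ full)) = {Halt, Idle}
Halt ∈ Sat(EG ((AF send) ∨ full)) = {Halt, Idle}, so the formula holds at Halt.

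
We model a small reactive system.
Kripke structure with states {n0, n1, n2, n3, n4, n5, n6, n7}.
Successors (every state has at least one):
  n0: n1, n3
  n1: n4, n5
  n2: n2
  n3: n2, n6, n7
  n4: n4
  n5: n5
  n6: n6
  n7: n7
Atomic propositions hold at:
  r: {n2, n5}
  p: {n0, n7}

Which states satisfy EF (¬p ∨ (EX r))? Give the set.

Sat(¬p) = {n1, n2, n3, n4, n5, n6}
Sat(EX r) = {s : some successor in {n2, n5}} = {n1, n2, n3, n5}
Sat(¬p ∨ (EX r)) = {n1, n2, n3, n4, n5, n6}
EF (¬p ∨ (EX r)): least fixpoint, start Z0 = {n1, n2, n3, n4, n5, n6}, add states with some successor in Z. Z1 = {n0, n1, n2, n3, n4, n5, n6}; fixed.
Sat(EF (¬p ∨ (EX r))) = {n0, n1, n2, n3, n4, n5, n6}

{n0, n1, n2, n3, n4, n5, n6}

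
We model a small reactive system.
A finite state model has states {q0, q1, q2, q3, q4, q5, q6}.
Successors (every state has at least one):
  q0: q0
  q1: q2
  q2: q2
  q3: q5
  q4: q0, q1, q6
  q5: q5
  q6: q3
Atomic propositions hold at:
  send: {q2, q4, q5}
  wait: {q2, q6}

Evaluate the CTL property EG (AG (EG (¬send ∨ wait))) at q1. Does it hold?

Yes

Sat(¬send) = {q0, q1, q3, q6}
Sat(¬send ∨ wait) = {q0, q1, q2, q3, q6}
EG (¬send ∨ wait): greatest fixpoint, start Z0 = {q0, q1, q2, q3, q6}, keep only states in Sat with some successor in Z. Z1 = {q0, q1, q2, q6}; Z2 = {q0, q1, q2}; fixed.
Sat(EG (¬send ∨ wait)) = {q0, q1, q2}
AG (EG (¬send ∨ wait)): greatest fixpoint, start Z0 = {q0, q1, q2}, keep only states in Sat with every successor in Z. Already a fixed point.
Sat(AG (EG (¬send ∨ wait))) = {q0, q1, q2}
EG (AG (EG (¬send ∨ wait))): greatest fixpoint, start Z0 = {q0, q1, q2}, keep only states in Sat with some successor in Z. Already a fixed point.
Sat(EG (AG (EG (¬send ∨ wait)))) = {q0, q1, q2}
q1 ∈ Sat(EG (AG (EG (¬send ∨ wait)))) = {q0, q1, q2}, so the formula holds at q1.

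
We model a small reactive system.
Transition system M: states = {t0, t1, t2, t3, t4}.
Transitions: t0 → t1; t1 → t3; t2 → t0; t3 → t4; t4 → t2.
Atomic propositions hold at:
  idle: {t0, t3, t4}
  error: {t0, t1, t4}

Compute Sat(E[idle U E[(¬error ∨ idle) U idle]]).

{t0, t2, t3, t4}

Sat(¬error) = {t2, t3}
Sat(¬error ∨ idle) = {t0, t2, t3, t4}
E[(¬error ∨ idle) U idle]: least fixpoint, start Z0 = Sat(idle) = {t0, t3, t4}, add states in Sat(¬error ∨ idle) with some successor in Z. Z1 = {t0, t2, t3, t4}; fixed.
Sat(E[(¬error ∨ idle) U idle]) = {t0, t2, t3, t4}
E[idle U E[(¬error ∨ idle) U idle]]: least fixpoint, start Z0 = Sat(E[(¬error ∨ idle) U idle]) = {t0, t2, t3, t4}, add states in Sat(idle) with some successor in Z. Already a fixed point.
Sat(E[idle U E[(¬error ∨ idle) U idle]]) = {t0, t2, t3, t4}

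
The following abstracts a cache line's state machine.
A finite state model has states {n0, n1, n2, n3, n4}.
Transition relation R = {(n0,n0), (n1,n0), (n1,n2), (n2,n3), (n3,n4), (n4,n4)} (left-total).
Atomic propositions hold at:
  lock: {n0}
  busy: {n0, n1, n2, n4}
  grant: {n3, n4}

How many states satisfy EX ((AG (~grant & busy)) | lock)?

Sat(~grant) = {n0, n1, n2}
Sat(~grant & busy) = {n0, n1, n2}
AG (~grant & busy): greatest fixpoint, start Z0 = {n0, n1, n2}, keep only states in Sat with every successor in Z. Z1 = {n0, n1}; Z2 = {n0}; fixed.
Sat(AG (~grant & busy)) = {n0}
Sat((AG (~grant & busy)) | lock) = {n0}
Sat(EX ((AG (~grant & busy)) | lock)) = {s : some successor in {n0}} = {n0, n1}
|Sat(EX ((AG (~grant & busy)) | lock))| = |{n0, n1}| = 2.

2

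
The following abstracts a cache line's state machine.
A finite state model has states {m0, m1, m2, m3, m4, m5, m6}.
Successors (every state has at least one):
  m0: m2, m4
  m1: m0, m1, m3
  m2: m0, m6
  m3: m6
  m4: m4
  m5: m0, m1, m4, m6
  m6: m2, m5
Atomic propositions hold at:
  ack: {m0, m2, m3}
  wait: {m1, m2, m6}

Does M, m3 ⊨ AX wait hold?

Sat(AX wait) = {s : every successor in {m1, m2, m6}} = {m3}
m3 ∈ Sat(AX wait) = {m3}, so the formula holds at m3.

Yes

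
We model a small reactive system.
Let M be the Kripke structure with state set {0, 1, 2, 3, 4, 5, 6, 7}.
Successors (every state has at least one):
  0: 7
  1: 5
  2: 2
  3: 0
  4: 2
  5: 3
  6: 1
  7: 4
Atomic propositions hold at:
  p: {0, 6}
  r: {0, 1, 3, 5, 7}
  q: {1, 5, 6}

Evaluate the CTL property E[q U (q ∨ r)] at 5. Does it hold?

Yes

Sat(q ∨ r) = {0, 1, 3, 5, 6, 7}
E[q U (q ∨ r)]: least fixpoint, start Z0 = Sat((q ∨ r)) = {0, 1, 3, 5, 6, 7}, add states in Sat(q) with some successor in Z. Already a fixed point.
Sat(E[q U (q ∨ r)]) = {0, 1, 3, 5, 6, 7}
5 ∈ Sat(E[q U (q ∨ r)]) = {0, 1, 3, 5, 6, 7}, so the formula holds at 5.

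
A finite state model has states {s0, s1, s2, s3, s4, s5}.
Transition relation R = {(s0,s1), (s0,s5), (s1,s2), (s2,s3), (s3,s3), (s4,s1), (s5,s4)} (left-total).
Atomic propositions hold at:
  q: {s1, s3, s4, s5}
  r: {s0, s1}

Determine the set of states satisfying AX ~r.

{s1, s2, s3, s5}

Sat(~r) = {s2, s3, s4, s5}
Sat(AX ~r) = {s : every successor in {s2, s3, s4, s5}} = {s1, s2, s3, s5}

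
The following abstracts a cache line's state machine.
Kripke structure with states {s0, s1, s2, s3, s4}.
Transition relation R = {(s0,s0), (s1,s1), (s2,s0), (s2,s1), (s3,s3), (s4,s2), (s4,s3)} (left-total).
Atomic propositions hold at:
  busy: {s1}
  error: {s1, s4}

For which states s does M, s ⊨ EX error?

Sat(EX error) = {s : some successor in {s1, s4}} = {s1, s2}

{s1, s2}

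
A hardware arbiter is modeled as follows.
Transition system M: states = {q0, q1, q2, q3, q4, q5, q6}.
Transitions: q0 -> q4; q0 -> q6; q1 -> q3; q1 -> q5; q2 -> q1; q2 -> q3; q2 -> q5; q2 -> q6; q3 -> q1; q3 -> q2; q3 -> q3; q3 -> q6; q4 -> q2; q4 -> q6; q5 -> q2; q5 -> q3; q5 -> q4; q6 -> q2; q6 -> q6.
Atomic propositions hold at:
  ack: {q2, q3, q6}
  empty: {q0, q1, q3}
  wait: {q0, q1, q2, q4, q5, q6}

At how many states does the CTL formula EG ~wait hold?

1

Sat(~wait) = {q3}
EG ~wait: greatest fixpoint, start Z0 = {q3}, keep only states in Sat with some successor in Z. Already a fixed point.
Sat(EG ~wait) = {q3}
|Sat(EG ~wait)| = |{q3}| = 1.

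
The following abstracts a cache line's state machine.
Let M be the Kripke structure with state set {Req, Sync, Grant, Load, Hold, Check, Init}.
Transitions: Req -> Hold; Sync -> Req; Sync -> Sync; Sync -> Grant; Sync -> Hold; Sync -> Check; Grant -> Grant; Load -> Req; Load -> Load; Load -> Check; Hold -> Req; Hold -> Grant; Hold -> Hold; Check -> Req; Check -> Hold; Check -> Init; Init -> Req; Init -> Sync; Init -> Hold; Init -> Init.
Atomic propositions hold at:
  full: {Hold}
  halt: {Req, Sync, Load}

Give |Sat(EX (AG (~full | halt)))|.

3

Sat(~full) = {Req, Sync, Grant, Load, Check, Init}
Sat(~full | halt) = {Req, Sync, Grant, Load, Check, Init}
AG (~full | halt): greatest fixpoint, start Z0 = {Req, Sync, Grant, Load, Check, Init}, keep only states in Sat with every successor in Z. Z1 = {Grant, Load}; Z2 = {Grant}; fixed.
Sat(AG (~full | halt)) = {Grant}
Sat(EX (AG (~full | halt))) = {s : some successor in {Grant}} = {Sync, Grant, Hold}
|Sat(EX (AG (~full | halt)))| = |{Sync, Grant, Hold}| = 3.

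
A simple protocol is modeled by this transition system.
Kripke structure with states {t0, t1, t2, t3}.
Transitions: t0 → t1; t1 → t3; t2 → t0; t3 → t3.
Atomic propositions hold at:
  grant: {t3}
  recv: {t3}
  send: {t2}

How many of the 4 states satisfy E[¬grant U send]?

Sat(¬grant) = {t0, t1, t2}
E[¬grant U send]: least fixpoint, start Z0 = Sat(send) = {t2}, add states in Sat(¬grant) with some successor in Z. Already a fixed point.
Sat(E[¬grant U send]) = {t2}
|Sat(E[¬grant U send])| = |{t2}| = 1.

1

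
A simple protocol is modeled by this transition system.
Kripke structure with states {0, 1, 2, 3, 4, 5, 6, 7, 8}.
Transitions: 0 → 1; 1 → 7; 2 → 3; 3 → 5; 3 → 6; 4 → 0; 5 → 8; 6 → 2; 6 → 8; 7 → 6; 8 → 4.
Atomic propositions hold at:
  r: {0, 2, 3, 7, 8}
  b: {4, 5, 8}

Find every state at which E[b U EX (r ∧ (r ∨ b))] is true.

{1, 2, 4, 5, 6, 8}

Sat(r ∨ b) = {0, 2, 3, 4, 5, 7, 8}
Sat(r ∧ (r ∨ b)) = {0, 2, 3, 7, 8}
Sat(EX (r ∧ (r ∨ b))) = {s : some successor in {0, 2, 3, 7, 8}} = {1, 2, 4, 5, 6}
E[b U EX (r ∧ (r ∨ b))]: least fixpoint, start Z0 = Sat(EX (r ∧ (r ∨ b))) = {1, 2, 4, 5, 6}, add states in Sat(b) with some successor in Z. Z1 = {1, 2, 4, 5, 6, 8}; fixed.
Sat(E[b U EX (r ∧ (r ∨ b))]) = {1, 2, 4, 5, 6, 8}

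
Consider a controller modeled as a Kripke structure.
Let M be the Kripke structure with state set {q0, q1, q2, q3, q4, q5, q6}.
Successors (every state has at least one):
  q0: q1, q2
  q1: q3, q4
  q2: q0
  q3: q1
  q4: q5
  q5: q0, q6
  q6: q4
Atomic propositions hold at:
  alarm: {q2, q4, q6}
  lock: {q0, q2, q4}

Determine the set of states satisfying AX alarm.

Sat(AX alarm) = {s : every successor in {q2, q4, q6}} = {q6}

{q6}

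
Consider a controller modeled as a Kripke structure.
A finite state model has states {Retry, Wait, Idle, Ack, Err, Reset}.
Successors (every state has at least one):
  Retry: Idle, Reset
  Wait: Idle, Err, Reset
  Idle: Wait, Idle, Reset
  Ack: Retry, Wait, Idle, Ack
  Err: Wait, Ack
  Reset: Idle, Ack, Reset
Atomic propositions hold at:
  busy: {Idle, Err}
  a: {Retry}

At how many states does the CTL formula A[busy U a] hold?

A[busy U a]: least fixpoint, start Z0 = Sat(a) = {Retry}, add states in Sat(busy) with every successor in Z. Already a fixed point.
Sat(A[busy U a]) = {Retry}
|Sat(A[busy U a])| = |{Retry}| = 1.

1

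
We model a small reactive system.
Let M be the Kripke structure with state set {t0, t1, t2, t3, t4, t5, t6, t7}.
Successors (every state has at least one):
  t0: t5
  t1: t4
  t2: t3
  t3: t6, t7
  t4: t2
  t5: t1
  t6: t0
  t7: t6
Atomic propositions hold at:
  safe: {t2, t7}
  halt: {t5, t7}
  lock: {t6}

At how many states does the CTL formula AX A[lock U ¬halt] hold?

Sat(¬halt) = {t0, t1, t2, t3, t4, t6}
A[lock U ¬halt]: least fixpoint, start Z0 = Sat(¬halt) = {t0, t1, t2, t3, t4, t6}, add states in Sat(lock) with every successor in Z. Already a fixed point.
Sat(A[lock U ¬halt]) = {t0, t1, t2, t3, t4, t6}
Sat(AX A[lock U ¬halt]) = {s : every successor in {t0, t1, t2, t3, t4, t6}} = {t1, t2, t4, t5, t6, t7}
|Sat(AX A[lock U ¬halt])| = |{t1, t2, t4, t5, t6, t7}| = 6.

6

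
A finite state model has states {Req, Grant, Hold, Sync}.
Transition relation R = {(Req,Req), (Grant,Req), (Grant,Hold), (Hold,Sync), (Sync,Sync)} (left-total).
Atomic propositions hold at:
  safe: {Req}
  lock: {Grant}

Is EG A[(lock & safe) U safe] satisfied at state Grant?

Sat(lock & safe) = ∅
A[(lock & safe) U safe]: least fixpoint, start Z0 = Sat(safe) = {Req}, add states in Sat(lock & safe) with every successor in Z. Already a fixed point.
Sat(A[(lock & safe) U safe]) = {Req}
EG A[(lock & safe) U safe]: greatest fixpoint, start Z0 = {Req}, keep only states in Sat with some successor in Z. Already a fixed point.
Sat(EG A[(lock & safe) U safe]) = {Req}
Grant ∉ Sat(EG A[(lock & safe) U safe]) = {Req}, so the formula does not hold at Grant.

No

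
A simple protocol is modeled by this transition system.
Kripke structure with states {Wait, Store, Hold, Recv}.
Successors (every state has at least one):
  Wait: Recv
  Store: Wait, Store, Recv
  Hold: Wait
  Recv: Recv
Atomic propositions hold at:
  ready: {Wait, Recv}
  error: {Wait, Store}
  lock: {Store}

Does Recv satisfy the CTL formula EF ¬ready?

Sat(¬ready) = {Store, Hold}
EF ¬ready: least fixpoint, start Z0 = {Store, Hold}, add states with some successor in Z. Already a fixed point.
Sat(EF ¬ready) = {Store, Hold}
Recv ∉ Sat(EF ¬ready) = {Store, Hold}, so the formula does not hold at Recv.

No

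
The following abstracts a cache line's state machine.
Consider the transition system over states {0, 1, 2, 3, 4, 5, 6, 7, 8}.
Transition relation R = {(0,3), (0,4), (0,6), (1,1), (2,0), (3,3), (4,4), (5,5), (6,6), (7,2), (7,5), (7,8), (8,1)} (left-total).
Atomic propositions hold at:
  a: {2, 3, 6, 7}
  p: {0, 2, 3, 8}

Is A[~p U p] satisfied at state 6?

Sat(~p) = {1, 4, 5, 6, 7}
A[~p U p]: least fixpoint, start Z0 = Sat(p) = {0, 2, 3, 8}, add states in Sat(~p) with every successor in Z. Already a fixed point.
Sat(A[~p U p]) = {0, 2, 3, 8}
6 ∉ Sat(A[~p U p]) = {0, 2, 3, 8}, so the formula does not hold at 6.

No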